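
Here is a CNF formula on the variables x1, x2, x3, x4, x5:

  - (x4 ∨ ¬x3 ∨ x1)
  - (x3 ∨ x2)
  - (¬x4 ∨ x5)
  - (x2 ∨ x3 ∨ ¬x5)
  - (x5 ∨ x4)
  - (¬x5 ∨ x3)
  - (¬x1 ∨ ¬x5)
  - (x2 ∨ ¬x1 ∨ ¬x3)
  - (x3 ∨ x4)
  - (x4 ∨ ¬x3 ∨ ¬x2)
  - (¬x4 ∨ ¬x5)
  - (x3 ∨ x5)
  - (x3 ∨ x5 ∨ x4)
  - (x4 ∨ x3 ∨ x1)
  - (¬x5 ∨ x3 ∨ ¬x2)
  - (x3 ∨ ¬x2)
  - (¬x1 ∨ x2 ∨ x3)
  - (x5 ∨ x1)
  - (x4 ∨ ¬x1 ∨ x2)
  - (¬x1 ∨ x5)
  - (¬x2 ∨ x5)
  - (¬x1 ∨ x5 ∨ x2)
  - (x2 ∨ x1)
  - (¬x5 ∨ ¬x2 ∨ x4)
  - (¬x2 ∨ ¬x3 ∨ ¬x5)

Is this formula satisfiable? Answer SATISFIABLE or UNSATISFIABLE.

x5 = True:
  propagation gives x3=True, x1=False, x4=True; an empty clause results — contradiction.
x5 = False:
  propagation gives x4=False; an empty clause results — contradiction.
Every branch closes, so no satisfying assignment exists.

UNSATISFIABLE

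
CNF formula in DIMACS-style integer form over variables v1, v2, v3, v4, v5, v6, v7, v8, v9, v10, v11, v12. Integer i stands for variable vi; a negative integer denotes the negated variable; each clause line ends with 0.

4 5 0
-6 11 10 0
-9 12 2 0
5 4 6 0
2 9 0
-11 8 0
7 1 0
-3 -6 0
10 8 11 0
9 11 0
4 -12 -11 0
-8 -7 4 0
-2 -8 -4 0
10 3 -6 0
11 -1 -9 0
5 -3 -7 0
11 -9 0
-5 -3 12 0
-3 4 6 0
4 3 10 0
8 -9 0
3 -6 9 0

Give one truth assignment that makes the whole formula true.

v1 = True, v2 = False, v3 = True, v4 = True, v5 = True, v6 = False, v7 = False, v8 = True, v9 = True, v10 = True, v11 = True, v12 = True

Check each clause:
  1. {v5, v4} — v4 is true.
  2. {v10, ¬v6, v11} — v11 is true.
  3. {v12, ¬v9, v2} — v12 is true.
  4. {v4, v6, v5} — v4 is true.
  5. {v9, v2} — v9 is true.
  6. {v8, ¬v11} — v8 is true.
  7. {v7, v1} — v1 is true.
  8. {¬v3, ¬v6} — ¬v6 is true.
  9. {v10, v8, v11} — v8 is true.
  10. {v9, v11} — v9 is true.
  11. {¬v12, v4, ¬v11} — v4 is true.
  12. {¬v7, ¬v8, v4} — ¬v7 is true.
  13. {¬v2, ¬v8, ¬v4} — ¬v2 is true.
  14. {¬v6, v10, v3} — ¬v6 is true.
  15. {v11, ¬v1, ¬v9} — v11 is true.
  16. {¬v3, ¬v7, v5} — ¬v7 is true.
  17. {v11, ¬v9} — v11 is true.
  18. {¬v3, v12, ¬v5} — v12 is true.
  19. {v6, v4, ¬v3} — v4 is true.
  20. {v10, v3, v4} — v10 is true.
  21. {v8, ¬v9} — v8 is true.
  22. {¬v6, v9, v3} — v9 is true.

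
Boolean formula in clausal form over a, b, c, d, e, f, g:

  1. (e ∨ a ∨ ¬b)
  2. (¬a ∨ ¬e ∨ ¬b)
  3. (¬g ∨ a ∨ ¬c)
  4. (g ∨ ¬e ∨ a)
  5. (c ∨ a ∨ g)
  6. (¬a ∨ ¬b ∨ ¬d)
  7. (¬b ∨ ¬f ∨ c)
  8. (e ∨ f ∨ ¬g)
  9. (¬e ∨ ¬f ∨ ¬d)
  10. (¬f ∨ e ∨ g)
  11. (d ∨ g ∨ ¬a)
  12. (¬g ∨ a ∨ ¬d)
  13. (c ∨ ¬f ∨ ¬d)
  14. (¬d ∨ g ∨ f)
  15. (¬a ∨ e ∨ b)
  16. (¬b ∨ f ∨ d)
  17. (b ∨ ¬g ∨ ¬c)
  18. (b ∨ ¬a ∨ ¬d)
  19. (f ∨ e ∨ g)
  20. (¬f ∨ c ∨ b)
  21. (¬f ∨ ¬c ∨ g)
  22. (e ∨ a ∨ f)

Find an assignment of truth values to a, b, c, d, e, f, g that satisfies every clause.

a = T, b = T, c = T, d = F, e = F, f = T, g = T

Branch on a: take a = True.
For the remaining variables, b = True, c = True, d = False, e = False, f = True, g = True works.
Check each clause:
  1. (e ∨ a ∨ ¬b) — a is true.
  2. (¬e ∨ ¬b ∨ ¬a) — ¬e is true.
  3. (¬g ∨ a ∨ ¬c) — a is true.
  4. (¬e ∨ a ∨ g) — a is true.
  5. (c ∨ a ∨ g) — a is true.
  6. (¬d ∨ ¬a ∨ ¬b) — ¬d is true.
  7. (¬f ∨ c ∨ ¬b) — c is true.
  8. (f ∨ e ∨ ¬g) — f is true.
  9. (¬f ∨ ¬d ∨ ¬e) — ¬e is true.
  10. (g ∨ e ∨ ¬f) — g is true.
  11. (¬a ∨ g ∨ d) — g is true.
  12. (¬d ∨ ¬g ∨ a) — a is true.
  13. (c ∨ ¬f ∨ ¬d) — c is true.
  14. (¬d ∨ g ∨ f) — ¬d is true.
  15. (e ∨ ¬a ∨ b) — b is true.
  16. (f ∨ ¬b ∨ d) — f is true.
  17. (¬g ∨ b ∨ ¬c) — b is true.
  18. (b ∨ ¬a ∨ ¬d) — b is true.
  19. (f ∨ e ∨ g) — f is true.
  20. (c ∨ ¬f ∨ b) — c is true.
  21. (¬c ∨ g ∨ ¬f) — g is true.
  22. (f ∨ e ∨ a) — a is true.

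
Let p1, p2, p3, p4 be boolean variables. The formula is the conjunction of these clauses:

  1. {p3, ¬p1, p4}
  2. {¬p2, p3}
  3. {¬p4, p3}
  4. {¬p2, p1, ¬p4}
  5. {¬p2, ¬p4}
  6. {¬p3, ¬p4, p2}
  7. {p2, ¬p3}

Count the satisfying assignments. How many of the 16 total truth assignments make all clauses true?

3

Satisfying assignments:
  p1=F p2=F p3=F p4=F
  p1=F p2=T p3=T p4=F
  p1=T p2=T p3=T p4=F
That's 3 in total.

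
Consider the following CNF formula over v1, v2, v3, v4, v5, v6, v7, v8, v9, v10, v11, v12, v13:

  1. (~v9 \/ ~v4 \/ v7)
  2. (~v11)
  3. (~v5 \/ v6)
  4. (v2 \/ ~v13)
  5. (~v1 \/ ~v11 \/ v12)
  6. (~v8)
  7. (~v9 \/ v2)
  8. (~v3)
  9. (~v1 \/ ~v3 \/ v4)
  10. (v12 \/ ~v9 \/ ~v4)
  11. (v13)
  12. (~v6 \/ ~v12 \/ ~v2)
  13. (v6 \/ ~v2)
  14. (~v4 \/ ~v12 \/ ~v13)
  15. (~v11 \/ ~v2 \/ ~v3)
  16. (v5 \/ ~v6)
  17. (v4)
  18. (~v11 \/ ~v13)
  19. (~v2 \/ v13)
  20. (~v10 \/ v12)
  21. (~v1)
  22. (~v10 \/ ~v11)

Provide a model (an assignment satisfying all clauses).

v1=0, v2=1, v3=0, v4=1, v5=1, v6=1, v7=1, v8=0, v9=0, v10=0, v11=0, v12=0, v13=1

Unit propagation: (~v11) forces v11 = False.
The clause (~v8) is unit: v8 must be False.
Unit propagation: (~v3) forces v3 = False.
(v13) is a unit clause, so v13 = True.
(v2) is a unit clause, so v2 = True.
The clause (v6) is unit: v6 must be True.
(~v12) is a unit clause, so v12 = False.
The clause (v5) is unit: v5 must be True.
The clause (v4) is unit: v4 must be True.
(~v9) is a unit clause, so v9 = False.
Unit propagation: (~v10) forces v10 = False.
The clause (~v1) is unit: v1 must be False.
v7 is now unconstrained; take v7 = True.
Every clause has at least one true literal under this assignment.
Check each clause:
  1. (~v9 \/ ~v4 \/ v7) — ~v9 is true.
  2. (~v11) — ~v11 is true.
  3. (~v5 \/ v6) — v6 is true.
  4. (~v13 \/ v2) — v2 is true.
  5. (v12 \/ ~v11 \/ ~v1) — ~v11 is true.
  6. (~v8) — ~v8 is true.
  7. (v2 \/ ~v9) — v2 is true.
  8. (~v3) — ~v3 is true.
  9. (~v3 \/ v4 \/ ~v1) — v4 is true.
  10. (v12 \/ ~v4 \/ ~v9) — ~v9 is true.
  11. (v13) — v13 is true.
  12. (~v12 \/ ~v2 \/ ~v6) — ~v12 is true.
  13. (v6 \/ ~v2) — v6 is true.
  14. (~v12 \/ ~v13 \/ ~v4) — ~v12 is true.
  15. (~v2 \/ ~v11 \/ ~v3) — ~v11 is true.
  16. (v5 \/ ~v6) — v5 is true.
  17. (v4) — v4 is true.
  18. (~v13 \/ ~v11) — ~v11 is true.
  19. (v13 \/ ~v2) — v13 is true.
  20. (v12 \/ ~v10) — ~v10 is true.
  21. (~v1) — ~v1 is true.
  22. (~v11 \/ ~v10) — ~v11 is true.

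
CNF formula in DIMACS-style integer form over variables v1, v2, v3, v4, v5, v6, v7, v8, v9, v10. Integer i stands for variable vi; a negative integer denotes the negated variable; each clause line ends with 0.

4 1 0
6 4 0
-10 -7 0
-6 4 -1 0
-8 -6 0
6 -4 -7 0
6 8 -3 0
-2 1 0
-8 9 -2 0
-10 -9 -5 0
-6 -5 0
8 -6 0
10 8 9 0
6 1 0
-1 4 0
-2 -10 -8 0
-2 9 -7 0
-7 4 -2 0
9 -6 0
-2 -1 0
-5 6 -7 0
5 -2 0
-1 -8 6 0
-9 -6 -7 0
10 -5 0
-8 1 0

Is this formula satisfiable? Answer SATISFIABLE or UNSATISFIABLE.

SATISFIABLE

Pure literal: v2 appears only negated; assign v2 = False.
Pure literal: v3 appears only negated; assign v3 = False.
Set v1 = True and propagate.
  then v4 is forced to True.
Try v5 = True.
  then v6 is forced to False.
  then v7 is forced to False.
  then v8 is forced to False.
  then v10 is forced to True.
  then v9 is forced to False.
So v1=1, v2=0, v3=0, v4=1, v5=1, v6=0, v7=0, v8=0, v9=0, v10=1 is a satisfying assignment.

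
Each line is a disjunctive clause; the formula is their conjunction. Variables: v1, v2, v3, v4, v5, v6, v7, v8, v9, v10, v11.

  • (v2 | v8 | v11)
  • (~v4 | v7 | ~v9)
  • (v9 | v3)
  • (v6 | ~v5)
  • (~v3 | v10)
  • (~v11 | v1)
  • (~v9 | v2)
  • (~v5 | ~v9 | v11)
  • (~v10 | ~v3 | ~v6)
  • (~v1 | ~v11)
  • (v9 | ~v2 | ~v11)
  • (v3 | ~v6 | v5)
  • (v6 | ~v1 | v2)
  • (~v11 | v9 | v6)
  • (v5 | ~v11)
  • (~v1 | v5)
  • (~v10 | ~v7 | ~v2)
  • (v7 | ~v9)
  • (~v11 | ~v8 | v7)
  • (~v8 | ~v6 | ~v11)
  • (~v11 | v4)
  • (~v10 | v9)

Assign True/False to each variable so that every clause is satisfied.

v1 = False, v2 = True, v3 = False, v4 = False, v5 = False, v6 = False, v7 = True, v8 = False, v9 = True, v10 = False, v11 = False

Check each clause:
  1. (v11 | v2 | v8) — v2 is true.
  2. (~v4 | ~v9 | v7) — ~v4 is true.
  3. (v9 | v3) — v9 is true.
  4. (v6 | ~v5) — ~v5 is true.
  5. (v10 | ~v3) — ~v3 is true.
  6. (v1 | ~v11) — ~v11 is true.
  7. (v2 | ~v9) — v2 is true.
  8. (~v5 | v11 | ~v9) — ~v5 is true.
  9. (~v10 | ~v3 | ~v6) — ~v6 is true.
  10. (~v11 | ~v1) — ~v11 is true.
  11. (~v2 | v9 | ~v11) — v9 is true.
  12. (v3 | ~v6 | v5) — ~v6 is true.
  13. (~v1 | v2 | v6) — v2 is true.
  14. (v9 | ~v11 | v6) — v9 is true.
  15. (v5 | ~v11) — ~v11 is true.
  16. (v5 | ~v1) — ~v1 is true.
  17. (~v2 | ~v10 | ~v7) — ~v10 is true.
  18. (~v9 | v7) — v7 is true.
  19. (v7 | ~v8 | ~v11) — ~v8 is true.
  20. (~v6 | ~v11 | ~v8) — ~v8 is true.
  21. (v4 | ~v11) — ~v11 is true.
  22. (v9 | ~v10) — v9 is true.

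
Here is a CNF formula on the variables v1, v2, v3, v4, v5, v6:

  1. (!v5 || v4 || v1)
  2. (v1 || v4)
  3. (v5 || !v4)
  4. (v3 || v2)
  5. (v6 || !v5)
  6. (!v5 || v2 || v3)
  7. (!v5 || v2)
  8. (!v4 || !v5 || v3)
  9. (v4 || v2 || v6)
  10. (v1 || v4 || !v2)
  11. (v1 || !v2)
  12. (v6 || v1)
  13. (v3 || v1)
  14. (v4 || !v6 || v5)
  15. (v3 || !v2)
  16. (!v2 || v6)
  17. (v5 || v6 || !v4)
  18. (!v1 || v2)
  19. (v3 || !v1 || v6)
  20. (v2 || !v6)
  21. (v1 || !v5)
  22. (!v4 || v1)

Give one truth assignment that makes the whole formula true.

v1 = T  v2 = T  v3 = T  v4 = F  v5 = T  v6 = T

Pure literal: v3 appears only positively; assign v3 = True.
Try v1 = True.
  then v2 is forced to True.
  then v6 is forced to True.
Set v4 = False and propagate.
  then v5 is forced to True.
Every clause has at least one true literal under this assignment.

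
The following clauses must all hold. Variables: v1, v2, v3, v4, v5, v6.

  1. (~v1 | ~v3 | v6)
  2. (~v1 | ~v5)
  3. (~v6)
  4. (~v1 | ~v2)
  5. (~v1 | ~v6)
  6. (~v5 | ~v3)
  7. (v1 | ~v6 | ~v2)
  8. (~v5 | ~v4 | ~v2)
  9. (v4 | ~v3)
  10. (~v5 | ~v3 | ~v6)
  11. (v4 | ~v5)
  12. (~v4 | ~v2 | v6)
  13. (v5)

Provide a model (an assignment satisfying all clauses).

(~v6) is a unit clause, so v6 = False.
Unit propagation: (v5) forces v5 = True.
Unit propagation: (~v1) forces v1 = False.
(~v3) is a unit clause, so v3 = False.
The clause (v4) is unit: v4 must be True.
The clause (~v2) is unit: v2 must be False.
Check each clause:
  1. (v6 | ~v3 | ~v1) — ~v3 is true.
  2. (~v1 | ~v5) — ~v1 is true.
  3. (~v6) — ~v6 is true.
  4. (~v1 | ~v2) — ~v1 is true.
  5. (~v1 | ~v6) — ~v6 is true.
  6. (~v5 | ~v3) — ~v3 is true.
  7. (v1 | ~v2 | ~v6) — ~v6 is true.
  8. (~v4 | ~v2 | ~v5) — ~v2 is true.
  9. (~v3 | v4) — v4 is true.
  10. (~v6 | ~v5 | ~v3) — ~v6 is true.
  11. (v4 | ~v5) — v4 is true.
  12. (~v2 | v6 | ~v4) — ~v2 is true.
  13. (v5) — v5 is true.

v1 = False  v2 = False  v3 = False  v4 = True  v5 = True  v6 = False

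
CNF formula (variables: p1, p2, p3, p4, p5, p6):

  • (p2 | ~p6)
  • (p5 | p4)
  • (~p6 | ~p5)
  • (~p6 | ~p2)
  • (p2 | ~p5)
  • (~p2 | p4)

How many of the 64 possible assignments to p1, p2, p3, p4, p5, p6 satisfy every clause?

12

Case analysis on p2 and p5:
  p2=T, p5=T: remaining (p1,p3,p4,p6) ∈ {(F,F,T,F); (F,T,T,F); (T,F,T,F); (T,T,T,F)} — 4.
  p2=T, p5=F: remaining (p1,p3,p4,p6) ∈ {(F,F,T,F); (F,T,T,F); (T,F,T,F); (T,T,T,F)} — 4.
  p2=F, p5=T: a clause becomes empty — 0.
  p2=F, p5=F: remaining (p1,p3,p4,p6) ∈ {(F,F,T,F); (F,T,T,F); (T,F,T,F); (T,T,T,F)} — 4.
Total: 4 + 4 + 0 + 4 = 12.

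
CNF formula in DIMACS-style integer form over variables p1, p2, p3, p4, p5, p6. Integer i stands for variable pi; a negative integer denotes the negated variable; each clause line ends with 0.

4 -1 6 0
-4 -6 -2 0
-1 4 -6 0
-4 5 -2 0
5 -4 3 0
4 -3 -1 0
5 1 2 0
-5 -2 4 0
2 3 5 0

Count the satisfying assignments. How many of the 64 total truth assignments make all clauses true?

22

Case analysis on p4 and p2:
  p4=1, p2=1: remaining (p1,p3,p5,p6) ∈ {(0,0,1,0); (0,1,1,0); (1,0,1,0); (1,1,1,0)} — 4.
  p4=1, p2=0: p6 free; 5 ways for (p1,p3,p5) × 2^1 = 10.
  p4=0, p2=1: remaining (p1,p3,p5,p6) ∈ {(0,0,0,0); (0,0,0,1); (0,1,0,0); (0,1,0,1)} — 4.
  p4=0, p2=0: remaining (p1,p3,p5,p6) ∈ {(0,0,1,0); (0,0,1,1); (0,1,1,0); (0,1,1,1)} — 4.
Total: 4 + 10 + 4 + 4 = 22.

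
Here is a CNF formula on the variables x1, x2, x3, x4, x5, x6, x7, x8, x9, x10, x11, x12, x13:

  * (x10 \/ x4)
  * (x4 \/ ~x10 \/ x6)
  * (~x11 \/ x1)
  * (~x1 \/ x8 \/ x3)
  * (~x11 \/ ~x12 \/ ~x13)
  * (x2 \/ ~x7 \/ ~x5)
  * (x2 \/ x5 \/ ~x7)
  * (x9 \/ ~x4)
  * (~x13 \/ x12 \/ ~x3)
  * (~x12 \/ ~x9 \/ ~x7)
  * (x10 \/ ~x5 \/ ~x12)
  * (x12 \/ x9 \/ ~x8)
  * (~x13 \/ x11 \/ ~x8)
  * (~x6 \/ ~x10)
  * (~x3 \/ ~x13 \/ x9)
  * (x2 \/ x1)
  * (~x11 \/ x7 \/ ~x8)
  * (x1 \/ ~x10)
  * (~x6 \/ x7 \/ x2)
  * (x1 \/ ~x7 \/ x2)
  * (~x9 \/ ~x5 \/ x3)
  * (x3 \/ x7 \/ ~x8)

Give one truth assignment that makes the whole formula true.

x1=T  x2=F  x3=T  x4=T  x5=F  x6=F  x7=F  x8=T  x9=T  x10=F  x11=F  x12=F  x13=F

Pure literal: x13 appears only negated; assign x13 = False.
Branch on x1: take x1 = True.
Try x2 = False.
Set x3 = True and propagate.
For the remaining variables, x4 = True, x5 = False, x6 = False, x7 = False, x8 = True, x9 = True, x10 = False, x11 = False, x12 = False works.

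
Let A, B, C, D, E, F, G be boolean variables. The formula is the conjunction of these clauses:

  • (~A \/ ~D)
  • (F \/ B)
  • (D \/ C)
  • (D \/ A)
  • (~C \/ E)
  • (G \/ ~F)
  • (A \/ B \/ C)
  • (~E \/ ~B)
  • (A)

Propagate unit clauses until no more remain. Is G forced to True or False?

True

(A) stands alone — A = True.
From (~D \/ ~A) and A = True: D = False.
(C \/ D): since D = False, the clause reduces to (C). C = True.
(E \/ ~C): since C = True, the clause reduces to (E). E = True.
(~B \/ ~E) with E = True leaves only ~B, so B = False.
(B \/ F): since B = False, the clause reduces to (F). F = True.
(G \/ ~F) with F = True leaves only G, so G = True.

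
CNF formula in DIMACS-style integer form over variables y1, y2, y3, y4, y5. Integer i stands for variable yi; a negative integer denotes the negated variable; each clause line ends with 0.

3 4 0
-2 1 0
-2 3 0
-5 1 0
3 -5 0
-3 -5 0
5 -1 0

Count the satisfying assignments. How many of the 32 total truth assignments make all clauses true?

Satisfying assignments:
  y1=0 y2=0 y3=0 y4=1 y5=0
  y1=0 y2=0 y3=1 y4=0 y5=0
  y1=0 y2=0 y3=1 y4=1 y5=0
That's 3 in total.

3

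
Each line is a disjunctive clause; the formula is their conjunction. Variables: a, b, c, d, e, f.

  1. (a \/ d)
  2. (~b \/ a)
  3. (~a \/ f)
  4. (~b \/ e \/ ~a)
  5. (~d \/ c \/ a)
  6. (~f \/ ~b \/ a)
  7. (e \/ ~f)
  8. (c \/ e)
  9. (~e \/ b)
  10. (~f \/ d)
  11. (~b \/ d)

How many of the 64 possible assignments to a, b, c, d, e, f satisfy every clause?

3

Satisfying assignments:
  a=F b=F c=T d=T e=F f=F
  a=T b=T c=F d=T e=T f=T
  a=T b=T c=T d=T e=T f=T
Count: 3.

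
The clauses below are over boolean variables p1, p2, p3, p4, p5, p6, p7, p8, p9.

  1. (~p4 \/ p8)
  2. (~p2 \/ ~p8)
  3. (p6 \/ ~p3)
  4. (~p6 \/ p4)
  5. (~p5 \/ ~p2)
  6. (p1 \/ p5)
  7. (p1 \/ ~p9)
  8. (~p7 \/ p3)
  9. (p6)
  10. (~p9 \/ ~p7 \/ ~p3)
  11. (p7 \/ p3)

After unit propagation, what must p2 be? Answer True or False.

(p6) stands alone — p6 = True.
In (p4 \/ ~p6), ~p6 is now false; p4 must hold, so p4 = True.
In (p8 \/ ~p4), ~p4 is now false; p8 must hold, so p8 = True.
(~p2 \/ ~p8): since p8 = True, the clause reduces to (~p2). p2 = False.

False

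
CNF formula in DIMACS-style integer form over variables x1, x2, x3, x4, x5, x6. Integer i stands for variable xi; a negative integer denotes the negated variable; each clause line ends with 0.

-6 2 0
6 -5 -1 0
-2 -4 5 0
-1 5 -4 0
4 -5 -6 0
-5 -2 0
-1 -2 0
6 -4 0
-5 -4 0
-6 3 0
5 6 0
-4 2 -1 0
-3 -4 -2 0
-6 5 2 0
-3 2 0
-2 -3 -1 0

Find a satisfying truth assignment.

x1 = False, x2 = True, x3 = True, x4 = False, x5 = False, x6 = True

x1 occurs only negated in the remaining clauses — set x1 = False.
Try x2 = True.
  then x5 is forced to False.
  then x4 is forced to False.
  then x6 is forced to True.
  then x3 is forced to True.
Every clause has at least one true literal under this assignment.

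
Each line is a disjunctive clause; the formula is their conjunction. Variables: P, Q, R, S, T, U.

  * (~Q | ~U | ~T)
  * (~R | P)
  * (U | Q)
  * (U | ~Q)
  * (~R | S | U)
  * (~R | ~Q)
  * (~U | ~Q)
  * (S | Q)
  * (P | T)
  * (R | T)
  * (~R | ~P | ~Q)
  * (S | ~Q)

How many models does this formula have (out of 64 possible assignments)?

4

The models are:
  P=F Q=F R=F S=T T=T U=T
  P=T Q=F R=F S=T T=T U=T
  P=T Q=F R=T S=T T=F U=T
  P=T Q=F R=T S=T T=T U=T
That's 4 in total.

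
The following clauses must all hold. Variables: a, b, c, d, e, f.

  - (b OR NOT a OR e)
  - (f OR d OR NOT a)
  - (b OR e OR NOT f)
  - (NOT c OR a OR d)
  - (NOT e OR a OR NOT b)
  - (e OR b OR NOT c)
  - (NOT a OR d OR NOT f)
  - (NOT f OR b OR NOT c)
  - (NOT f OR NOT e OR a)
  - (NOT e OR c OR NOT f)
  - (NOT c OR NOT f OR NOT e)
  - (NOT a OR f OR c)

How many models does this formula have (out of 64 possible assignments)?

16

Split on f, then a.
  f=T, a=T: remaining (b,c,d,e) ∈ {(T,F,T,F); (T,T,T,F)} — 2.
  f=T, a=F: remaining (b,c,d,e) ∈ {(T,F,F,F); (T,F,T,F); (T,T,T,F)} — 3.
  f=F, a=T: remaining (b,c,d,e) ∈ {(F,T,T,T); (T,T,T,F); (T,T,T,T)} — 3.
  f=F, a=F: 8 of the 16 assignments to (b,c,d,e) work.
Total: 2 + 3 + 3 + 8 = 16.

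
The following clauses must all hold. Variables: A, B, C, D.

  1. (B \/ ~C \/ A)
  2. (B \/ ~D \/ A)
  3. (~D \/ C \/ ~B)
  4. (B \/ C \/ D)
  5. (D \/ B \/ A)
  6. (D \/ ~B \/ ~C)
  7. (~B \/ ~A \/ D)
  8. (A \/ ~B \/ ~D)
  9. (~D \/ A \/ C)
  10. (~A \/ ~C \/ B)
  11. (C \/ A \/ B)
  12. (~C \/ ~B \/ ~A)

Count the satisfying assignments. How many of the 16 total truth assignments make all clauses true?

The models are:
  A=0 B=1 C=0 D=0
  A=1 B=0 C=0 D=1
Count: 2.

2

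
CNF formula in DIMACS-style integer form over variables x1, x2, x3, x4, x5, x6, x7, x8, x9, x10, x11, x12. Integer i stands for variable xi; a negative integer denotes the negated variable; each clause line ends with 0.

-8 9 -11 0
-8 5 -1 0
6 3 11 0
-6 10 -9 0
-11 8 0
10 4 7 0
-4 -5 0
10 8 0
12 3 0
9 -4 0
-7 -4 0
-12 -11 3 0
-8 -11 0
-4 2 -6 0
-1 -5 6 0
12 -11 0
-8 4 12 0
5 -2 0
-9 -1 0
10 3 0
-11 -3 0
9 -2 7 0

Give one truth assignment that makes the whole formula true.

Pure literal: x1 appears only negated; assign x1 = False.
Set x2 = False and propagate.
The remaining clauses are satisfied by x3 = True, x4 = True, x5 = False, x6 = False, x7 = False, x8 = True, x9 = True, x10 = False, x11 = False, x12 = False.
Check each clause:
  1. {¬x11, ¬x8, x9} — x9 is true.
  2. {¬x8, ¬x1, x5} — ¬x1 is true.
  3. {x3, x6, x11} — x3 is true.
  4. {¬x6, ¬x9, x10} — ¬x6 is true.
  5. {x8, ¬x11} — x8 is true.
  6. {x7, x10, x4} — x4 is true.
  7. {¬x5, ¬x4} — ¬x5 is true.
  8. {x10, x8} — x8 is true.
  9. {x12, x3} — x3 is true.
  10. {x9, ¬x4} — x9 is true.
  11. {¬x7, ¬x4} — ¬x7 is true.
  12. {¬x12, ¬x11, x3} — x3 is true.
  13. {¬x8, ¬x11} — ¬x11 is true.
  14. {¬x6, x2, ¬x4} — ¬x6 is true.
  15. {x6, ¬x1, ¬x5} — ¬x5 is true.
  16. {x12, ¬x11} — ¬x11 is true.
  17. {¬x8, x12, x4} — x4 is true.
  18. {¬x2, x5} — ¬x2 is true.
  19. {¬x1, ¬x9} — ¬x1 is true.
  20. {x10, x3} — x3 is true.
  21. {¬x3, ¬x11} — ¬x11 is true.
  22. {x7, x9, ¬x2} — x9 is true.

x1=False, x2=False, x3=True, x4=True, x5=False, x6=False, x7=False, x8=True, x9=True, x10=False, x11=False, x12=False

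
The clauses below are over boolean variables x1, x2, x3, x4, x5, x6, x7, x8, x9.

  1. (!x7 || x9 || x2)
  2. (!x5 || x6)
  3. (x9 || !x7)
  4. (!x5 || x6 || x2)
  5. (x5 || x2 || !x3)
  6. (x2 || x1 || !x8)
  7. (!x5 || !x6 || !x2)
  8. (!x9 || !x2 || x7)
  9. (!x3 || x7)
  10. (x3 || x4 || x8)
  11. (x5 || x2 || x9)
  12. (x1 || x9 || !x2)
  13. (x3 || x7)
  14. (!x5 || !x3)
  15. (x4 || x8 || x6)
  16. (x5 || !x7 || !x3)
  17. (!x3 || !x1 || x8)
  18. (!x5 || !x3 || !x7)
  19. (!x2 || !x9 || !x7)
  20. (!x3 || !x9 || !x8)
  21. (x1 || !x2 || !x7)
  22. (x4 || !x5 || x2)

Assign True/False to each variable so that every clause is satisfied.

x1=True  x2=False  x3=False  x4=True  x5=True  x6=True  x7=True  x8=True  x9=True

x4 occurs only positively in the remaining clauses — set x4 = True.
Set x1 = True and propagate.
Branch on x2: take x2 = False.
For the remaining variables, x3 = False, x5 = True, x6 = True, x7 = True, x8 = True, x9 = True works.
Every clause has at least one true literal under this assignment.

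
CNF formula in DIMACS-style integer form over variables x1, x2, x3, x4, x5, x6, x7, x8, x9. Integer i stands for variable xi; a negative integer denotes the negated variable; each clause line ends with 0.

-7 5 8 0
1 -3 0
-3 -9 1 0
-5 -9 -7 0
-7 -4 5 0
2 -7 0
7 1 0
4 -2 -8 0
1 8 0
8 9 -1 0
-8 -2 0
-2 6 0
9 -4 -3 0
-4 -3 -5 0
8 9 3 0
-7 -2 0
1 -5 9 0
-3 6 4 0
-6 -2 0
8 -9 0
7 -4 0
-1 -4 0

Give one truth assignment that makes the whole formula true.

x1 = T  x2 = F  x3 = T  x4 = F  x5 = F  x6 = T  x7 = F  x8 = T  x9 = F

Check each clause:
  1. (!x7 || x5 || x8) — x8 is true.
  2. (!x3 || x1) — x1 is true.
  3. (!x3 || x1 || !x9) — x1 is true.
  4. (!x9 || !x5 || !x7) — !x7 is true.
  5. (!x4 || x5 || !x7) — !x7 is true.
  6. (!x7 || x2) — !x7 is true.
  7. (x7 || x1) — x1 is true.
  8. (!x2 || !x8 || x4) — !x2 is true.
  9. (x1 || x8) — x8 is true.
  10. (x9 || !x1 || x8) — x8 is true.
  11. (!x8 || !x2) — !x2 is true.
  12. (!x2 || x6) — x6 is true.
  13. (!x3 || x9 || !x4) — !x4 is true.
  14. (!x4 || !x5 || !x3) — !x5 is true.
  15. (x3 || x8 || x9) — x8 is true.
  16. (!x7 || !x2) — !x7 is true.
  17. (x1 || !x5 || x9) — x1 is true.
  18. (x4 || x6 || !x3) — x6 is true.
  19. (!x6 || !x2) — !x2 is true.
  20. (!x9 || x8) — x8 is true.
  21. (!x4 || x7) — !x4 is true.
  22. (!x4 || !x1) — !x4 is true.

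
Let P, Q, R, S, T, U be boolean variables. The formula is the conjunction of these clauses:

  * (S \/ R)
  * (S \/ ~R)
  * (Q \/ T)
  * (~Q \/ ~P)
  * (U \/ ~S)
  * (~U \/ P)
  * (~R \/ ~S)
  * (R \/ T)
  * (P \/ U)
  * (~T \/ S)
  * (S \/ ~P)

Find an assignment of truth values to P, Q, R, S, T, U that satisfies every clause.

P = T, Q = F, R = F, S = T, T = T, U = T

Check each clause:
  1. (S \/ R) — S is true.
  2. (~R \/ S) — S is true.
  3. (T \/ Q) — T is true.
  4. (~Q \/ ~P) — ~Q is true.
  5. (~S \/ U) — U is true.
  6. (~U \/ P) — P is true.
  7. (~R \/ ~S) — ~R is true.
  8. (T \/ R) — T is true.
  9. (P \/ U) — P is true.
  10. (S \/ ~T) — S is true.
  11. (~P \/ S) — S is true.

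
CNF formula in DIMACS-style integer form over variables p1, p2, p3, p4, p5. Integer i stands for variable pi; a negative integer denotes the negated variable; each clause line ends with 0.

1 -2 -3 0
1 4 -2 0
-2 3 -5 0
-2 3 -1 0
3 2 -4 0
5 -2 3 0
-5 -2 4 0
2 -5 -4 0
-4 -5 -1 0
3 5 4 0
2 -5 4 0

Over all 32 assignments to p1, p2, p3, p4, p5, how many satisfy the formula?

6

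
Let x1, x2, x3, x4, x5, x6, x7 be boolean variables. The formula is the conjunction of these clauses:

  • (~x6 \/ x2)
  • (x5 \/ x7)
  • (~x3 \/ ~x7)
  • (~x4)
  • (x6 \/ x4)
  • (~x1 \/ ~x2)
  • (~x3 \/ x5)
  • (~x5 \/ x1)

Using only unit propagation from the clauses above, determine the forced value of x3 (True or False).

Unit clause (~x4) sets x4 = False.
From (x4 \/ x6) and x4 = False: x6 = True.
(~x6 \/ x2) with x6 = True leaves only x2, so x2 = True.
From (~x1 \/ ~x2) and x2 = True: x1 = False.
From (~x5 \/ x1) and x1 = False: x5 = False.
From (x7 \/ x5) and x5 = False: x7 = True.
From (~x3 \/ ~x7) and x7 = True: x3 = False.

False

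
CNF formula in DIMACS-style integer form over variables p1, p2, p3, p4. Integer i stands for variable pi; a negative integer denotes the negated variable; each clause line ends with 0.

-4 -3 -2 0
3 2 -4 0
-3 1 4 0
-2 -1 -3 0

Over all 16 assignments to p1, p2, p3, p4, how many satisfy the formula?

9

Split on p3, then p2.
  p3=T, p2=T: a clause becomes empty — 0.
  p3=T, p2=F: remaining (p1,p4) ∈ {(F,T); (T,F); (T,T)} — 3.
  p3=F, p2=T: remaining (p1,p4) ∈ {(F,F); (F,T); (T,F); (T,T)} — 4.
  p3=F, p2=F: remaining (p1,p4) ∈ {(F,F); (T,F)} — 2.
Total: 0 + 3 + 4 + 2 = 9.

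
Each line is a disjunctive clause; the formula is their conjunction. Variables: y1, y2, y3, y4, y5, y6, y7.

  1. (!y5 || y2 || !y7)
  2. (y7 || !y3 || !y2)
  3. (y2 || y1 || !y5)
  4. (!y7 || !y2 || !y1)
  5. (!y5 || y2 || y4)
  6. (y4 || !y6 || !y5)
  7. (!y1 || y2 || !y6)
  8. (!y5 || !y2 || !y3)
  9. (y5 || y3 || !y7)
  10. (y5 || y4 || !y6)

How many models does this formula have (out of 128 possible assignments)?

35

Case analysis on y2 and y5:
  y2=T, y5=T: 9 of the 32 assignments to (y1,y3,y4,y6,y7) work.
  y2=T, y5=F: 9 of the 32 assignments to (y1,y3,y4,y6,y7) work.
  y2=F, y5=T: remaining (y1,y3,y4,y6,y7) ∈ {(T,F,T,F,F); (T,T,T,F,F)} — 2.
  y2=F, y5=F: 15 of the 32 assignments to (y1,y3,y4,y6,y7) work.
Total: 9 + 9 + 2 + 15 = 35.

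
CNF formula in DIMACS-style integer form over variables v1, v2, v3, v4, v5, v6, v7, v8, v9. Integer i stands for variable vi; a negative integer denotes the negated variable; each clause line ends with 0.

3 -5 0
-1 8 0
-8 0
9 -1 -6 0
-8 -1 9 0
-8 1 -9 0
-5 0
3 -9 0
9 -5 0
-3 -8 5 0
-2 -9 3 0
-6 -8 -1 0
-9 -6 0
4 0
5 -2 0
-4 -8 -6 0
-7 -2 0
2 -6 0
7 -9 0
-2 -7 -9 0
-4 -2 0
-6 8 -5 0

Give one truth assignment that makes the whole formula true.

v1 = False, v2 = False, v3 = False, v4 = True, v5 = False, v6 = False, v7 = False, v8 = False, v9 = False

Check each clause:
  1. (v3 \/ ~v5) — ~v5 is true.
  2. (~v1 \/ v8) — ~v1 is true.
  3. (~v8) — ~v8 is true.
  4. (v9 \/ ~v6 \/ ~v1) — ~v6 is true.
  5. (~v1 \/ v9 \/ ~v8) — ~v8 is true.
  6. (v1 \/ ~v8 \/ ~v9) — ~v8 is true.
  7. (~v5) — ~v5 is true.
  8. (~v9 \/ v3) — ~v9 is true.
  9. (~v5 \/ v9) — ~v5 is true.
  10. (v5 \/ ~v8 \/ ~v3) — ~v8 is true.
  11. (~v2 \/ v3 \/ ~v9) — ~v2 is true.
  12. (~v6 \/ ~v1 \/ ~v8) — ~v8 is true.
  13. (~v6 \/ ~v9) — ~v6 is true.
  14. (v4) — v4 is true.
  15. (~v2 \/ v5) — ~v2 is true.
  16. (~v4 \/ ~v8 \/ ~v6) — ~v8 is true.
  17. (~v2 \/ ~v7) — ~v7 is true.
  18. (v2 \/ ~v6) — ~v6 is true.
  19. (~v9 \/ v7) — ~v9 is true.
  20. (~v7 \/ ~v9 \/ ~v2) — ~v7 is true.
  21. (~v2 \/ ~v4) — ~v2 is true.
  22. (~v6 \/ ~v5 \/ v8) — ~v6 is true.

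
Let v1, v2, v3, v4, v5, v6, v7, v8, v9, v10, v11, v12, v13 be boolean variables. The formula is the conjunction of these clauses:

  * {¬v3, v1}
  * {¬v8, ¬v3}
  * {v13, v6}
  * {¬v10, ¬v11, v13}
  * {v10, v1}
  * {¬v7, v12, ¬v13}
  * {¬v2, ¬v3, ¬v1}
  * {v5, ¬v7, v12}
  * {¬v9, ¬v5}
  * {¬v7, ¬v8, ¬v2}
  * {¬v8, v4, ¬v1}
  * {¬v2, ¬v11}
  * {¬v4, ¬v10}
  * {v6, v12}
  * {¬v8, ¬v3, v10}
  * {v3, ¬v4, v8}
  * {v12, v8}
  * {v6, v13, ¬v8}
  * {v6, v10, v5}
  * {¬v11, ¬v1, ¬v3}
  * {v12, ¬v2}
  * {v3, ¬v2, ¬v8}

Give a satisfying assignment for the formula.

v1=False  v2=False  v3=False  v4=False  v5=False  v6=True  v7=False  v8=False  v9=False  v10=True  v11=True  v12=True  v13=True

Check each clause:
  1. {¬v3, v1} — ¬v3 is true.
  2. {¬v3, ¬v8} — ¬v8 is true.
  3. {v6, v13} — v13 is true.
  4. {¬v11, v13, ¬v10} — v13 is true.
  5. {v10, v1} — v10 is true.
  6. {¬v13, ¬v7, v12} — ¬v7 is true.
  7. {¬v1, ¬v3, ¬v2} — ¬v3 is true.
  8. {¬v7, v5, v12} — ¬v7 is true.
  9. {¬v5, ¬v9} — ¬v5 is true.
  10. {¬v7, ¬v2, ¬v8} — ¬v8 is true.
  11. {v4, ¬v1, ¬v8} — ¬v8 is true.
  12. {¬v11, ¬v2} — ¬v2 is true.
  13. {¬v10, ¬v4} — ¬v4 is true.
  14. {v6, v12} — v12 is true.
  15. {v10, ¬v3, ¬v8} — ¬v8 is true.
  16. {v3, v8, ¬v4} — ¬v4 is true.
  17. {v12, v8} — v12 is true.
  18. {¬v8, v13, v6} — ¬v8 is true.
  19. {v10, v5, v6} — v10 is true.
  20. {¬v1, ¬v11, ¬v3} — ¬v3 is true.
  21. {v12, ¬v2} — v12 is true.
  22. {v3, ¬v2, ¬v8} — ¬v8 is true.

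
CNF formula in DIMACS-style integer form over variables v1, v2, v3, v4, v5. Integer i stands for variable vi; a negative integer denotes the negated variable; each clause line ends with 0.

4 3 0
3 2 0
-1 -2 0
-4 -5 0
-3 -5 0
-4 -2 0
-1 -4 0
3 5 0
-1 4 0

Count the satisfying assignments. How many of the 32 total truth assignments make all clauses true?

The models are:
  v1=F v2=F v3=T v4=F v5=F
  v1=F v2=F v3=T v4=T v5=F
  v1=F v2=T v3=T v4=F v5=F
That's 3 in total.

3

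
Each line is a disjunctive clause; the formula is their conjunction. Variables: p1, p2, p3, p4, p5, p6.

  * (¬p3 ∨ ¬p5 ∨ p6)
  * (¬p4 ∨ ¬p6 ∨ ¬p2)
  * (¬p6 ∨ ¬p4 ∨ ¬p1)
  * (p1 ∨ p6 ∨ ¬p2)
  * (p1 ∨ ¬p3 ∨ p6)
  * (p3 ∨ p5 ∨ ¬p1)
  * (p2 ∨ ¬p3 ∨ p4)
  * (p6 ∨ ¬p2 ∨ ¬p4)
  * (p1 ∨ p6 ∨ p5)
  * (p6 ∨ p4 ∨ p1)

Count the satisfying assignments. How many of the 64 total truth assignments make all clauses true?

20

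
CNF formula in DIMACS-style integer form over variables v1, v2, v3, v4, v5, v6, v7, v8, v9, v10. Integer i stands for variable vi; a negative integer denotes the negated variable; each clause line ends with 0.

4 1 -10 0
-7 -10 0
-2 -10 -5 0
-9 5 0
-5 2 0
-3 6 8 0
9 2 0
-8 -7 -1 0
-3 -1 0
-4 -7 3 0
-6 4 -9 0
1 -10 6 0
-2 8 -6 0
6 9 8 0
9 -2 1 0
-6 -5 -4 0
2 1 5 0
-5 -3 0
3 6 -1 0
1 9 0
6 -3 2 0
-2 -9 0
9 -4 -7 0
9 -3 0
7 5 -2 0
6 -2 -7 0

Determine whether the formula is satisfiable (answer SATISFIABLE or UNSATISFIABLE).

SATISFIABLE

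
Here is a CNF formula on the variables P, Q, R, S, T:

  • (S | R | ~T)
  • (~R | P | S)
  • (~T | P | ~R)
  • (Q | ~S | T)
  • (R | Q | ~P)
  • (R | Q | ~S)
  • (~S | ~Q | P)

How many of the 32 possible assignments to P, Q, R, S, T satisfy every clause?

12

Case analysis on R and S:
  R=1, S=1: remaining (P,Q,T) ∈ {(1,0,1); (1,1,0); (1,1,1)} — 3.
  R=1, S=0: remaining (P,Q,T) ∈ {(1,0,0); (1,0,1); (1,1,0); (1,1,1)} — 4.
  R=0, S=1: remaining (P,Q,T) ∈ {(1,1,0); (1,1,1)} — 2.
  R=0, S=0: remaining (P,Q,T) ∈ {(0,0,0); (0,1,0); (1,1,0)} — 3.
Total: 3 + 4 + 2 + 3 = 12.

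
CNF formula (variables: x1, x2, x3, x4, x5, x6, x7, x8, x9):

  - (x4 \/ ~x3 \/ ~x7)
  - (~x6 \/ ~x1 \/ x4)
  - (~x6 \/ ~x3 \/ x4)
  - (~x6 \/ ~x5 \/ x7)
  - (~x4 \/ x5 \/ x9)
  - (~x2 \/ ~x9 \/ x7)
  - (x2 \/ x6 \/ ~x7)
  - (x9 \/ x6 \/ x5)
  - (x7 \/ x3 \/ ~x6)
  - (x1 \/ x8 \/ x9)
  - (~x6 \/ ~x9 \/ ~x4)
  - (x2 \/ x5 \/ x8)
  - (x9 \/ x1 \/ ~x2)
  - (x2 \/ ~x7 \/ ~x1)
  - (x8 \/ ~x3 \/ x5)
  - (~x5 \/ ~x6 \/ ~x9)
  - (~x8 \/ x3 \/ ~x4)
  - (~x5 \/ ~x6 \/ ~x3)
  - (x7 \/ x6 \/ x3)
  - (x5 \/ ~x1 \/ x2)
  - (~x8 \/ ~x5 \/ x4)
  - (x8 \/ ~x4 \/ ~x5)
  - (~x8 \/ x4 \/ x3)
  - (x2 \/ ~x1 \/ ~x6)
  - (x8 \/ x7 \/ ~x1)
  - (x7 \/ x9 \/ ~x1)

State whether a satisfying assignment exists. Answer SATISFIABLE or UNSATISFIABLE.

SATISFIABLE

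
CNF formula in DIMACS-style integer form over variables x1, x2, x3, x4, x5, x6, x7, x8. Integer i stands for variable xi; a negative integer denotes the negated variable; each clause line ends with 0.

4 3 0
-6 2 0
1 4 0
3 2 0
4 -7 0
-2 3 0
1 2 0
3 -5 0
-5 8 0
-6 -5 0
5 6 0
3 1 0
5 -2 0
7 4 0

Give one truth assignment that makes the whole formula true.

x1=True, x2=False, x3=True, x4=True, x5=True, x6=False, x7=True, x8=True

Pure literal: x1 appears only positively; assign x1 = True.
Pure literal: x3 appears only positively; assign x3 = True.
Branch on x2: take x2 = False.
  then x6 is forced to False.
  then x5 is forced to True.
  then x8 is forced to True.
Try x4 = True.
x7 is now unconstrained; take x7 = True.
Check each clause:
  1. (x4 | x3) — x3 is true.
  2. (x2 | ~x6) — ~x6 is true.
  3. (x4 | x1) — x1 is true.
  4. (x2 | x3) — x3 is true.
  5. (~x7 | x4) — x4 is true.
  6. (~x2 | x3) — x3 is true.
  7. (x1 | x2) — x1 is true.
  8. (x3 | ~x5) — x3 is true.
  9. (x8 | ~x5) — x8 is true.
  10. (~x5 | ~x6) — ~x6 is true.
  11. (x5 | x6) — x5 is true.
  12. (x1 | x3) — x1 is true.
  13. (~x2 | x5) — x5 is true.
  14. (x4 | x7) — x4 is true.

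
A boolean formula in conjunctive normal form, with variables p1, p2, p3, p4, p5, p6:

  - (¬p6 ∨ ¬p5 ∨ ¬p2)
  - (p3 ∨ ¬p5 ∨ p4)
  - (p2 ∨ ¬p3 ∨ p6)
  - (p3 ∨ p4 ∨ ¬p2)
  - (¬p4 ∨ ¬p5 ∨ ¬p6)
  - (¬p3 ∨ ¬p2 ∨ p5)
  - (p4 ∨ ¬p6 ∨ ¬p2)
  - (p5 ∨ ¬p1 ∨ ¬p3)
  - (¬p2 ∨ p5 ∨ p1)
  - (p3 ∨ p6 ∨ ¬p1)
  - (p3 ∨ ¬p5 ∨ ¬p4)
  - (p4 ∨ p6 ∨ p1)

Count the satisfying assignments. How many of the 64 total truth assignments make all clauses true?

Case analysis on p3 and p5:
  p3=T, p5=T: 5 of the 16 assignments to (p1,p2,p4,p6) work.
  p3=T, p5=F: remaining (p1,p2,p4,p6) ∈ {(F,F,F,T); (F,F,T,T)} — 2.
  p3=F, p5=T: a clause becomes empty — 0.
  p3=F, p5=F: 6 of the 16 assignments to (p1,p2,p4,p6) work.
Total: 5 + 2 + 0 + 6 = 13.

13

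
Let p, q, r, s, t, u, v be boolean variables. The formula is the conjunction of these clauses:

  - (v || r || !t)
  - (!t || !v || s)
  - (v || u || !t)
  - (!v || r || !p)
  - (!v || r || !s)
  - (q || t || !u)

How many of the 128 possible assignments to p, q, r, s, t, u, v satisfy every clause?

55

Case analysis on v and t:
  v=T, t=T: forces r=T; s=T; p, q, u free → 2^3 = 8.
  v=T, t=F: 15 of the 32 assignments to (p,q,r,s,u) work.
  v=F, t=T: forces r=T; u=T; p, q, s free → 2^3 = 8.
  v=F, t=F: p, r, s free; 3 ways for (q,u) × 2^3 = 24.
Total: 8 + 15 + 8 + 24 = 55.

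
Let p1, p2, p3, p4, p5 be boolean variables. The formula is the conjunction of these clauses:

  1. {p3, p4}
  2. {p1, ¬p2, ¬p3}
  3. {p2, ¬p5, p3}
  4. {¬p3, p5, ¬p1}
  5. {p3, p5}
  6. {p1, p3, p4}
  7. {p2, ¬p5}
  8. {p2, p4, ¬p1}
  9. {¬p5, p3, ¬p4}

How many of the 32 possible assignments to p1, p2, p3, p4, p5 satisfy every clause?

4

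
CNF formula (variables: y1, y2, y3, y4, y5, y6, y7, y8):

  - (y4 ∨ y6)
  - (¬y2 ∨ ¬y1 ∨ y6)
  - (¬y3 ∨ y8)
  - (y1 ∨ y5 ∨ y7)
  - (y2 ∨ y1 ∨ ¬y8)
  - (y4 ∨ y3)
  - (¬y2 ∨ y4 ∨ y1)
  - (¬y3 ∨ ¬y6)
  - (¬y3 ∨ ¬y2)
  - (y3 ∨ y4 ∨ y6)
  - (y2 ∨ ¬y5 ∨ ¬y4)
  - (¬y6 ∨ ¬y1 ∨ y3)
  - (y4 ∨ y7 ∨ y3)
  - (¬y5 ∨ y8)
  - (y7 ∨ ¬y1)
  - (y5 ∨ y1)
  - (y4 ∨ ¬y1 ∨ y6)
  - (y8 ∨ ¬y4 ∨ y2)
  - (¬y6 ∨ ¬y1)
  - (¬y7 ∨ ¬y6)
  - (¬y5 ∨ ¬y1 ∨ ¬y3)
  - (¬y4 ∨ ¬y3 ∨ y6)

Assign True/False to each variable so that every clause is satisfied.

y1=T, y2=F, y3=F, y4=T, y5=F, y6=F, y7=T, y8=T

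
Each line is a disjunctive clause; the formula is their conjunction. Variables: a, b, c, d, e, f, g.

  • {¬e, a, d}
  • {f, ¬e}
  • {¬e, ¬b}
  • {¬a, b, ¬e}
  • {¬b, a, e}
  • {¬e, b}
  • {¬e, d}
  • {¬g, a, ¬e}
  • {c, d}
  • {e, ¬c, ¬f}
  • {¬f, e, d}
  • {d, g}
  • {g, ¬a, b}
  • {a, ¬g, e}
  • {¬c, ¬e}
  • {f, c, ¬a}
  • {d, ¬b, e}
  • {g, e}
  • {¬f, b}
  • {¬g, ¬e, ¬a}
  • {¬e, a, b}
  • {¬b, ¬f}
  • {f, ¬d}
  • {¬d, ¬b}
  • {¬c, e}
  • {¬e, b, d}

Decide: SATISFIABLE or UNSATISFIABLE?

UNSATISFIABLE

e = True:
  propagation gives f=True, b=False; an empty clause results — contradiction.
e = False:
  propagation gives g=True, a=True, c=False, d=True; an empty clause results — contradiction.
Every branch closes, so no satisfying assignment exists.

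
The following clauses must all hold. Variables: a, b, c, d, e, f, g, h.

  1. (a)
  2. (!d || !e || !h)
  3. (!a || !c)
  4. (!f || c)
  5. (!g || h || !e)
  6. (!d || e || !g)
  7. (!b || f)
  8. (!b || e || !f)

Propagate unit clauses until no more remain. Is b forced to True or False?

False

Unit clause (a) sets a = True.
(!c || !a) with a = True leaves only !c, so c = False.
In (c || !f), c is now false; !f must hold, so f = False.
In (f || !b), f is now false; !b must hold, so b = False.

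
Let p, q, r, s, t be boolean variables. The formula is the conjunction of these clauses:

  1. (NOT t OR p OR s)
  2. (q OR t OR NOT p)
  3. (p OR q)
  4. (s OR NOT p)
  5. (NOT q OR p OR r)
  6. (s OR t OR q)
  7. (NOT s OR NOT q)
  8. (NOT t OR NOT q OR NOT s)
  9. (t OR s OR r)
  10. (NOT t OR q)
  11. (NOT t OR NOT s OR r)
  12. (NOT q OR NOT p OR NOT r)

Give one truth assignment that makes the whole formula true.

p=0, q=1, r=1, s=0, t=0

Check each clause:
  1. (NOT t OR s OR p) — NOT t is true.
  2. (NOT p OR q OR t) — q is true.
  3. (p OR q) — q is true.
  4. (s OR NOT p) — NOT p is true.
  5. (p OR NOT q OR r) — r is true.
  6. (s OR t OR q) — q is true.
  7. (NOT q OR NOT s) — NOT s is true.
  8. (NOT q OR NOT t OR NOT s) — NOT t is true.
  9. (t OR s OR r) — r is true.
  10. (q OR NOT t) — q is true.
  11. (r OR NOT s OR NOT t) — r is true.
  12. (NOT r OR NOT q OR NOT p) — NOT p is true.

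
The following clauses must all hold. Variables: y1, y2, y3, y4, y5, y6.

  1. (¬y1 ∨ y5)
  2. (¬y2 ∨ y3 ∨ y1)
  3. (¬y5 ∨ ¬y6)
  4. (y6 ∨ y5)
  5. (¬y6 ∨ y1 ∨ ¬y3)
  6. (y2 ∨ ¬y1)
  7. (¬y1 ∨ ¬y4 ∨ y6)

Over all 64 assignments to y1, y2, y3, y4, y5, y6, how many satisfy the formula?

Split on y1, then y6.
  y1=T, y6=T: a clause becomes empty — 0.
  y1=T, y6=F: remaining (y2,y3,y4,y5) ∈ {(T,F,F,T); (T,T,F,T)} — 2.
  y1=F, y6=T: remaining (y2,y3,y4,y5) ∈ {(F,F,F,F); (F,F,T,F)} — 2.
  y1=F, y6=F: y4 free; 3 ways for (y2,y3,y5) × 2^1 = 6.
Total: 0 + 2 + 2 + 6 = 10.

10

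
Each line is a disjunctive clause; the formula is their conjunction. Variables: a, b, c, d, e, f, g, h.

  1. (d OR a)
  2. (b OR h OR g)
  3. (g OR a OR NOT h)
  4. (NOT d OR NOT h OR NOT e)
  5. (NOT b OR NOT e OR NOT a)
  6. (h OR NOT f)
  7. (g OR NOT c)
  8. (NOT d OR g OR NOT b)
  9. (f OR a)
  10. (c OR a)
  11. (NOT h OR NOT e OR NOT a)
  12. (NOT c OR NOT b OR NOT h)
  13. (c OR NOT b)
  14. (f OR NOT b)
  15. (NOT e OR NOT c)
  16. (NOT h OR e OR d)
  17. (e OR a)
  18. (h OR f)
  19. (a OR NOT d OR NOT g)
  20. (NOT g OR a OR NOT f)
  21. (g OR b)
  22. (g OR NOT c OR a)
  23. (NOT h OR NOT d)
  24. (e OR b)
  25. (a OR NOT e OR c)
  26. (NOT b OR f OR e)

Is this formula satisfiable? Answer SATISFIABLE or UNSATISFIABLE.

a = True:
  b = True:
    propagation gives e=False, c=True, g=True, h=False; an empty clause results — contradiction.
  b = False:
    propagation gives g=True, e=True, h=False, f=False; an empty clause results — contradiction.
a = False:
  propagation gives d=True, f=True, h=True; an empty clause results — contradiction.
Every branch closes, so no satisfying assignment exists.

UNSATISFIABLE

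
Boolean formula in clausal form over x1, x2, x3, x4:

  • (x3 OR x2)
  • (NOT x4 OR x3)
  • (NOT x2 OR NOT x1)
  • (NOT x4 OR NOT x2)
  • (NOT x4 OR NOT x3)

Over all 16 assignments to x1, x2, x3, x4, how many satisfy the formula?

4

Satisfying assignments:
  x1=0 x2=0 x3=1 x4=0
  x1=0 x2=1 x3=0 x4=0
  x1=0 x2=1 x3=1 x4=0
  x1=1 x2=0 x3=1 x4=0
Count: 4.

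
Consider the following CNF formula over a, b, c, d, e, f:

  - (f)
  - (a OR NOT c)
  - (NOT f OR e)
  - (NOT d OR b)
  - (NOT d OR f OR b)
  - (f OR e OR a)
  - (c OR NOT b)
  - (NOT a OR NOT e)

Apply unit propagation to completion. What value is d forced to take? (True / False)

(f) stands alone — f = True.
In (e OR NOT f), NOT f is now false; e must hold, so e = True.
From (NOT a OR NOT e) and e = True: a = False.
From (NOT c OR a) and a = False: c = False.
(NOT b OR c): since c = False, the clause reduces to (NOT b). b = False.
(b OR NOT d) with b = False leaves only NOT d, so d = False.

False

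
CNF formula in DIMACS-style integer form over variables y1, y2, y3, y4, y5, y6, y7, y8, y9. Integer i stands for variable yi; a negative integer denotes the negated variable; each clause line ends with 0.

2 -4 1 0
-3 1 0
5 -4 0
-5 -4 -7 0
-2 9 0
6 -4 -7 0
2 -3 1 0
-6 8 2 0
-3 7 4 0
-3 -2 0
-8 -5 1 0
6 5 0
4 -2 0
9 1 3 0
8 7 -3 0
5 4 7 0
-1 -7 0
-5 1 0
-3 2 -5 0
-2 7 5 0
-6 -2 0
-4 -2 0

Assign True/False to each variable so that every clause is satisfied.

y1 = 1  y2 = 0  y3 = 0  y4 = 1  y5 = 1  y6 = 0  y7 = 0  y8 = 1  y9 = 1

Check each clause:
  1. (y1 | y2 | ~y4) — y1 is true.
  2. (~y3 | y1) — y1 is true.
  3. (~y4 | y5) — y5 is true.
  4. (~y5 | ~y7 | ~y4) — ~y7 is true.
  5. (~y2 | y9) — y9 is true.
  6. (y6 | ~y7 | ~y4) — ~y7 is true.
  7. (~y3 | y1 | y2) — y1 is true.
  8. (~y6 | y8 | y2) — y8 is true.
  9. (y7 | ~y3 | y4) — y4 is true.
  10. (~y2 | ~y3) — ~y3 is true.
  11. (~y5 | y1 | ~y8) — y1 is true.
  12. (y6 | y5) — y5 is true.
  13. (~y2 | y4) — y4 is true.
  14. (y3 | y9 | y1) — y1 is true.
  15. (~y3 | y8 | y7) — y8 is true.
  16. (y5 | y7 | y4) — y4 is true.
  17. (~y7 | ~y1) — ~y7 is true.
  18. (~y5 | y1) — y1 is true.
  19. (~y5 | ~y3 | y2) — ~y3 is true.
  20. (y7 | y5 | ~y2) — y5 is true.
  21. (~y2 | ~y6) — ~y6 is true.
  22. (~y4 | ~y2) — ~y2 is true.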